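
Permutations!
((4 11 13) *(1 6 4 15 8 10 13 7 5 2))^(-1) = (1 2 5 7 11 4 6)(8 15 13 10)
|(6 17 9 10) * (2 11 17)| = 6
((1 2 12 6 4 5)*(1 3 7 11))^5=((1 2 12 6 4 5 3 7 11))^5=(1 5 2 3 12 7 6 11 4)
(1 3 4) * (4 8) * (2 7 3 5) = [0, 5, 7, 8, 1, 2, 6, 3, 4] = (1 5 2 7 3 8 4)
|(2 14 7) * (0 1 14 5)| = |(0 1 14 7 2 5)| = 6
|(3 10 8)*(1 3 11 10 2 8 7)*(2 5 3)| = |(1 2 8 11 10 7)(3 5)| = 6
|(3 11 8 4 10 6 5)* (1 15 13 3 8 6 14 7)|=|(1 15 13 3 11 6 5 8 4 10 14 7)|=12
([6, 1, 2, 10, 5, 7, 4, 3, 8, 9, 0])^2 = (0 4 7 10 6 5 3)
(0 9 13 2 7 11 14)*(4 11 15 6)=(0 9 13 2 7 15 6 4 11 14)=[9, 1, 7, 3, 11, 5, 4, 15, 8, 13, 10, 14, 12, 2, 0, 6]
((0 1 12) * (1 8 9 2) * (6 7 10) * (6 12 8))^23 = (0 10 6 12 7)(1 2 9 8)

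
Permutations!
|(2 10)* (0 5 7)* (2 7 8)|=|(0 5 8 2 10 7)|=6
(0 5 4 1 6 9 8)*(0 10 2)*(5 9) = (0 9 8 10 2)(1 6 5 4) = [9, 6, 0, 3, 1, 4, 5, 7, 10, 8, 2]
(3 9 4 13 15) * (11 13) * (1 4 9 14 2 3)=[0, 4, 3, 14, 11, 5, 6, 7, 8, 9, 10, 13, 12, 15, 2, 1]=(1 4 11 13 15)(2 3 14)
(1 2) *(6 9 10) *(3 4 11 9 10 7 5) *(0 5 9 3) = (0 5)(1 2)(3 4 11)(6 10)(7 9) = [5, 2, 1, 4, 11, 0, 10, 9, 8, 7, 6, 3]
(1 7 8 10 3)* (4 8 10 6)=(1 7 10 3)(4 8 6)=[0, 7, 2, 1, 8, 5, 4, 10, 6, 9, 3]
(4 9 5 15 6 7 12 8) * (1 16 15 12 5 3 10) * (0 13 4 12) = [13, 16, 2, 10, 9, 0, 7, 5, 12, 3, 1, 11, 8, 4, 14, 6, 15] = (0 13 4 9 3 10 1 16 15 6 7 5)(8 12)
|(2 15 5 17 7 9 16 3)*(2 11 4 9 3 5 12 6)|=8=|(2 15 12 6)(3 11 4 9 16 5 17 7)|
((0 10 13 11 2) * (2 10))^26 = ((0 2)(10 13 11))^26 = (10 11 13)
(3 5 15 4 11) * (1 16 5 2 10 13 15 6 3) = (1 16 5 6 3 2 10 13 15 4 11) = [0, 16, 10, 2, 11, 6, 3, 7, 8, 9, 13, 1, 12, 15, 14, 4, 5]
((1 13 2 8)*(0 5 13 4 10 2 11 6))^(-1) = ((0 5 13 11 6)(1 4 10 2 8))^(-1) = (0 6 11 13 5)(1 8 2 10 4)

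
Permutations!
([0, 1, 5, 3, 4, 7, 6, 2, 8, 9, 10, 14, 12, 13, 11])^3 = (11 14)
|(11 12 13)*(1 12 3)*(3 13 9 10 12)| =6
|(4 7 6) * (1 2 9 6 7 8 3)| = 7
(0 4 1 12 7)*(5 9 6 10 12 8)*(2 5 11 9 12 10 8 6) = [4, 6, 5, 3, 1, 12, 8, 0, 11, 2, 10, 9, 7] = (0 4 1 6 8 11 9 2 5 12 7)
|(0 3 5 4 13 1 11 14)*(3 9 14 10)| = 21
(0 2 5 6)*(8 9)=(0 2 5 6)(8 9)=[2, 1, 5, 3, 4, 6, 0, 7, 9, 8]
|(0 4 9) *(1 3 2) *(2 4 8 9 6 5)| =|(0 8 9)(1 3 4 6 5 2)| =6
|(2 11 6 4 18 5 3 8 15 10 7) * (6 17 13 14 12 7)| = |(2 11 17 13 14 12 7)(3 8 15 10 6 4 18 5)| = 56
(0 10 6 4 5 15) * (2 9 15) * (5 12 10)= (0 5 2 9 15)(4 12 10 6)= [5, 1, 9, 3, 12, 2, 4, 7, 8, 15, 6, 11, 10, 13, 14, 0]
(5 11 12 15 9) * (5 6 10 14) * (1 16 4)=[0, 16, 2, 3, 1, 11, 10, 7, 8, 6, 14, 12, 15, 13, 5, 9, 4]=(1 16 4)(5 11 12 15 9 6 10 14)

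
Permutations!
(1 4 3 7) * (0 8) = [8, 4, 2, 7, 3, 5, 6, 1, 0] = (0 8)(1 4 3 7)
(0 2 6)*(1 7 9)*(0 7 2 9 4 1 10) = [9, 2, 6, 3, 1, 5, 7, 4, 8, 10, 0] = (0 9 10)(1 2 6 7 4)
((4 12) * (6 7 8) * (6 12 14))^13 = ((4 14 6 7 8 12))^13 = (4 14 6 7 8 12)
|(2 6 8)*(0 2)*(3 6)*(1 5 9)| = 15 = |(0 2 3 6 8)(1 5 9)|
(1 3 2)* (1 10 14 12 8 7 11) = (1 3 2 10 14 12 8 7 11) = [0, 3, 10, 2, 4, 5, 6, 11, 7, 9, 14, 1, 8, 13, 12]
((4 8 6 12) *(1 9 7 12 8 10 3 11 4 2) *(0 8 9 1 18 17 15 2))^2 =(0 6 7)(2 17)(3 4)(8 9 12)(10 11)(15 18)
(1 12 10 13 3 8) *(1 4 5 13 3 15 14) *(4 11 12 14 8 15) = (1 14)(3 15 8 11 12 10)(4 5 13) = [0, 14, 2, 15, 5, 13, 6, 7, 11, 9, 3, 12, 10, 4, 1, 8]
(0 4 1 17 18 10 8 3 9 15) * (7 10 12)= [4, 17, 2, 9, 1, 5, 6, 10, 3, 15, 8, 11, 7, 13, 14, 0, 16, 18, 12]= (0 4 1 17 18 12 7 10 8 3 9 15)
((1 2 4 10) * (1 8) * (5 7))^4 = (1 8 10 4 2)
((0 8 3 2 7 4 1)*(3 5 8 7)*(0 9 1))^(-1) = (0 4 7)(1 9)(2 3)(5 8) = ((0 7 4)(1 9)(2 3)(5 8))^(-1)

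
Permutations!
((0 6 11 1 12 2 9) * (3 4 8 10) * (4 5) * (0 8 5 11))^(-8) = ((0 6)(1 12 2 9 8 10 3 11)(4 5))^(-8) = (12)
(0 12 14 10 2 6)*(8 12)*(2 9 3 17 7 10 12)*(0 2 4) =(0 8 4)(2 6)(3 17 7 10 9)(12 14) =[8, 1, 6, 17, 0, 5, 2, 10, 4, 3, 9, 11, 14, 13, 12, 15, 16, 7]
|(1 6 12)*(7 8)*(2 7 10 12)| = 7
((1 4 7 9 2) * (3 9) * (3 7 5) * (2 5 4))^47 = (1 2)(3 5 9)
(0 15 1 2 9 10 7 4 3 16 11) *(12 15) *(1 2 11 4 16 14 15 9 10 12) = (0 1 11)(2 10 7 16 4 3 14 15)(9 12) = [1, 11, 10, 14, 3, 5, 6, 16, 8, 12, 7, 0, 9, 13, 15, 2, 4]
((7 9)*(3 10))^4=((3 10)(7 9))^4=(10)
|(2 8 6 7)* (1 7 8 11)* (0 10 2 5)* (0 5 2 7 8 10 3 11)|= 9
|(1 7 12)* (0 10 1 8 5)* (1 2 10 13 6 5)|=4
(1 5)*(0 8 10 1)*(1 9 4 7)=(0 8 10 9 4 7 1 5)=[8, 5, 2, 3, 7, 0, 6, 1, 10, 4, 9]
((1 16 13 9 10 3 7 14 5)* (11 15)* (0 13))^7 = ((0 13 9 10 3 7 14 5 1 16)(11 15))^7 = (0 5 3 13 1 7 9 16 14 10)(11 15)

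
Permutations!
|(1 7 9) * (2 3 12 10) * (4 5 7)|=20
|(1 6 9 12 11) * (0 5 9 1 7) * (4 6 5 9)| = 20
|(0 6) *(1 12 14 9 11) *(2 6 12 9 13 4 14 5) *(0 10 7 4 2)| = |(0 12 5)(1 9 11)(2 6 10 7 4 14 13)| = 21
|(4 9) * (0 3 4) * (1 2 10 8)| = 4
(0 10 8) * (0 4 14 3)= (0 10 8 4 14 3)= [10, 1, 2, 0, 14, 5, 6, 7, 4, 9, 8, 11, 12, 13, 3]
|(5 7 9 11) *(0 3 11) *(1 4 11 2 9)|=|(0 3 2 9)(1 4 11 5 7)|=20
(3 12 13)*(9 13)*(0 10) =(0 10)(3 12 9 13) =[10, 1, 2, 12, 4, 5, 6, 7, 8, 13, 0, 11, 9, 3]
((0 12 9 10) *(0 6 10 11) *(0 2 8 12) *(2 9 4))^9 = ((2 8 12 4)(6 10)(9 11))^9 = (2 8 12 4)(6 10)(9 11)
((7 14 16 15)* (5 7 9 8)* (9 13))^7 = (5 8 9 13 15 16 14 7)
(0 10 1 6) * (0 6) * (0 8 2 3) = (0 10 1 8 2 3) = [10, 8, 3, 0, 4, 5, 6, 7, 2, 9, 1]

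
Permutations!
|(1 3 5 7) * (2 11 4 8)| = |(1 3 5 7)(2 11 4 8)| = 4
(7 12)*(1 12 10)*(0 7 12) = [7, 0, 2, 3, 4, 5, 6, 10, 8, 9, 1, 11, 12] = (12)(0 7 10 1)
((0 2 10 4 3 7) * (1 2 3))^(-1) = (0 7 3)(1 4 10 2)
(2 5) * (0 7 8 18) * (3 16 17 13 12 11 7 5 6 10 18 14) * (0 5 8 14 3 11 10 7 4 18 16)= (0 8 3)(2 6 7 14 11 4 18 5)(10 16 17 13 12)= [8, 1, 6, 0, 18, 2, 7, 14, 3, 9, 16, 4, 10, 12, 11, 15, 17, 13, 5]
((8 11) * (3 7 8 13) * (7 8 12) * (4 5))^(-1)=(3 13 11 8)(4 5)(7 12)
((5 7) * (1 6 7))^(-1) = (1 5 7 6)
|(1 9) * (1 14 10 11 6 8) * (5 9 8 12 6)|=|(1 8)(5 9 14 10 11)(6 12)|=10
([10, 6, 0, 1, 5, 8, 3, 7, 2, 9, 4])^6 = [0, 1, 2, 3, 4, 5, 6, 7, 8, 9, 10]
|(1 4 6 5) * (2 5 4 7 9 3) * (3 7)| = 4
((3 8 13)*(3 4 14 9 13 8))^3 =((4 14 9 13))^3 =(4 13 9 14)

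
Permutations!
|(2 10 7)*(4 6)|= 6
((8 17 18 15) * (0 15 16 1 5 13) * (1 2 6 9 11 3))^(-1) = (0 13 5 1 3 11 9 6 2 16 18 17 8 15)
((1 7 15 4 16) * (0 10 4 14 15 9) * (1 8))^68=(0 8)(1 10)(4 7)(9 16)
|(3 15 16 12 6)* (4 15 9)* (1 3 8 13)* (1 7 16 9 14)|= 6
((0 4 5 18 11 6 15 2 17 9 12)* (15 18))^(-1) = ((0 4 5 15 2 17 9 12)(6 18 11))^(-1) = (0 12 9 17 2 15 5 4)(6 11 18)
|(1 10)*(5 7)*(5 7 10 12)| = 4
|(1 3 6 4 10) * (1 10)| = |(10)(1 3 6 4)| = 4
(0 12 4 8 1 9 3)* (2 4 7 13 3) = (0 12 7 13 3)(1 9 2 4 8) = [12, 9, 4, 0, 8, 5, 6, 13, 1, 2, 10, 11, 7, 3]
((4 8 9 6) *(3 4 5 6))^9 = ((3 4 8 9)(5 6))^9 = (3 4 8 9)(5 6)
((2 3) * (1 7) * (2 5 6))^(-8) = (7)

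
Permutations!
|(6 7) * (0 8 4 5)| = 4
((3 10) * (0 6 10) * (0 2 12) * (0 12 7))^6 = ((12)(0 6 10 3 2 7))^6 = (12)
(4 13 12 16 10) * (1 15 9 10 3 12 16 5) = (1 15 9 10 4 13 16 3 12 5) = [0, 15, 2, 12, 13, 1, 6, 7, 8, 10, 4, 11, 5, 16, 14, 9, 3]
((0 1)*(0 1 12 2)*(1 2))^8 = (12)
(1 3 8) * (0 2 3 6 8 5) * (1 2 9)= (0 9 1 6 8 2 3 5)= [9, 6, 3, 5, 4, 0, 8, 7, 2, 1]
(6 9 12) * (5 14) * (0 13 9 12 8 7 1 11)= [13, 11, 2, 3, 4, 14, 12, 1, 7, 8, 10, 0, 6, 9, 5]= (0 13 9 8 7 1 11)(5 14)(6 12)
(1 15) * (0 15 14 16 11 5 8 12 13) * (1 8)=(0 15 8 12 13)(1 14 16 11 5)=[15, 14, 2, 3, 4, 1, 6, 7, 12, 9, 10, 5, 13, 0, 16, 8, 11]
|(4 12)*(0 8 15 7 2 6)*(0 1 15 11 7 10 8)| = 8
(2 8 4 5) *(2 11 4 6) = (2 8 6)(4 5 11) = [0, 1, 8, 3, 5, 11, 2, 7, 6, 9, 10, 4]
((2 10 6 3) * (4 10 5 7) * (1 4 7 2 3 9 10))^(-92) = ((1 4)(2 5)(6 9 10))^(-92) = (6 9 10)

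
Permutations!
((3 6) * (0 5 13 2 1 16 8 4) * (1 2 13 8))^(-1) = ((0 5 8 4)(1 16)(3 6))^(-1) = (0 4 8 5)(1 16)(3 6)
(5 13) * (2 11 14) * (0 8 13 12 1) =(0 8 13 5 12 1)(2 11 14) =[8, 0, 11, 3, 4, 12, 6, 7, 13, 9, 10, 14, 1, 5, 2]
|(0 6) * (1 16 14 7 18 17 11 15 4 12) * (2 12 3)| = 12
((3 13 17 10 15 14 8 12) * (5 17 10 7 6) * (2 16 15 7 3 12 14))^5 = (2 15 16)(3 5 7 13 17 6 10)(8 14) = ((2 16 15)(3 13 10 7 6 5 17)(8 14))^5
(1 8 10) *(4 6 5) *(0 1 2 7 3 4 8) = (0 1)(2 7 3 4 6 5 8 10) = [1, 0, 7, 4, 6, 8, 5, 3, 10, 9, 2]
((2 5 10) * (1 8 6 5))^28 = ((1 8 6 5 10 2))^28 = (1 10 6)(2 5 8)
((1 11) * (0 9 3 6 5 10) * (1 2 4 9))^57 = (0 6 4 1 5 9 11 10 3 2)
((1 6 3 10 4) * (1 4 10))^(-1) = (10)(1 3 6)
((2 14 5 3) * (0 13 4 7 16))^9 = (0 16 7 4 13)(2 14 5 3)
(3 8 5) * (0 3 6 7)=[3, 1, 2, 8, 4, 6, 7, 0, 5]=(0 3 8 5 6 7)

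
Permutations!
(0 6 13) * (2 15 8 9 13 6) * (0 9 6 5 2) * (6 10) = [0, 1, 15, 3, 4, 2, 5, 7, 10, 13, 6, 11, 12, 9, 14, 8] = (2 15 8 10 6 5)(9 13)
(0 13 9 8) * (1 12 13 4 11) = (0 4 11 1 12 13 9 8) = [4, 12, 2, 3, 11, 5, 6, 7, 0, 8, 10, 1, 13, 9]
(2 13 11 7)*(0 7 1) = (0 7 2 13 11 1) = [7, 0, 13, 3, 4, 5, 6, 2, 8, 9, 10, 1, 12, 11]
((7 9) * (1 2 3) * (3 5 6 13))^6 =((1 2 5 6 13 3)(7 9))^6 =(13)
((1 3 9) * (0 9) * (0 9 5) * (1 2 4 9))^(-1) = ((0 5)(1 3)(2 4 9))^(-1) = (0 5)(1 3)(2 9 4)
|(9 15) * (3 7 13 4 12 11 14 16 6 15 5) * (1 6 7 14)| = 13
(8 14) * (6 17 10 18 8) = [0, 1, 2, 3, 4, 5, 17, 7, 14, 9, 18, 11, 12, 13, 6, 15, 16, 10, 8] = (6 17 10 18 8 14)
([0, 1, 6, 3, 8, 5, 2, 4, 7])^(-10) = [0, 1, 2, 3, 7, 5, 6, 8, 4]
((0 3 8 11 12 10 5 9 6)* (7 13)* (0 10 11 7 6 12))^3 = ((0 3 8 7 13 6 10 5 9 12 11))^3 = (0 7 10 12 3 13 5 11 8 6 9)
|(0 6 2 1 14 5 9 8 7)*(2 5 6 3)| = 10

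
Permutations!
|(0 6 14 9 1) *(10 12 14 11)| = |(0 6 11 10 12 14 9 1)| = 8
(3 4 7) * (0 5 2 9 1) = [5, 0, 9, 4, 7, 2, 6, 3, 8, 1] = (0 5 2 9 1)(3 4 7)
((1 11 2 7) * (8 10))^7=((1 11 2 7)(8 10))^7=(1 7 2 11)(8 10)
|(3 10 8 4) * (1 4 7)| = 6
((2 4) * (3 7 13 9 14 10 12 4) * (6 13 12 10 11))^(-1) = ((2 3 7 12 4)(6 13 9 14 11))^(-1) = (2 4 12 7 3)(6 11 14 9 13)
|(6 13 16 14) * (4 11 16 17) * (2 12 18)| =|(2 12 18)(4 11 16 14 6 13 17)| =21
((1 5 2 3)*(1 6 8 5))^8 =((2 3 6 8 5))^8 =(2 8 3 5 6)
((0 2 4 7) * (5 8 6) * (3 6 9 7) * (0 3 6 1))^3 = ((0 2 4 6 5 8 9 7 3 1))^3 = (0 6 9 1 4 8 3 2 5 7)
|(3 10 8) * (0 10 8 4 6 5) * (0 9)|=|(0 10 4 6 5 9)(3 8)|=6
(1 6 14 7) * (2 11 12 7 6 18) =(1 18 2 11 12 7)(6 14) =[0, 18, 11, 3, 4, 5, 14, 1, 8, 9, 10, 12, 7, 13, 6, 15, 16, 17, 2]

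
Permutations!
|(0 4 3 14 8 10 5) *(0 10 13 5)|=8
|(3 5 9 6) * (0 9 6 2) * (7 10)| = 6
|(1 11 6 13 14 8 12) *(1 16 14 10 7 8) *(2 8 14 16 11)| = 10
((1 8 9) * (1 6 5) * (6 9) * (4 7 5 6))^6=((9)(1 8 4 7 5))^6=(9)(1 8 4 7 5)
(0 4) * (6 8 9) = (0 4)(6 8 9) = [4, 1, 2, 3, 0, 5, 8, 7, 9, 6]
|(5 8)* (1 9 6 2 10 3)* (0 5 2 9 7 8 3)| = 8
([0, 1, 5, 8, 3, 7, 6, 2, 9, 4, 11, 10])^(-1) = [0, 1, 7, 4, 9, 2, 6, 5, 3, 8, 11, 10]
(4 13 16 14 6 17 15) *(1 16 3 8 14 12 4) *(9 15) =(1 16 12 4 13 3 8 14 6 17 9 15) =[0, 16, 2, 8, 13, 5, 17, 7, 14, 15, 10, 11, 4, 3, 6, 1, 12, 9]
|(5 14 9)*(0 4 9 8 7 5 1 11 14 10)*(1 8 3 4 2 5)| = 8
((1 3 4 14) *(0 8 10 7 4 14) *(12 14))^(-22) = ((0 8 10 7 4)(1 3 12 14))^(-22) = (0 7 8 4 10)(1 12)(3 14)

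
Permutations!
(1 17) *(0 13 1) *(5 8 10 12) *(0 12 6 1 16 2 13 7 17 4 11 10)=(0 7 17 12 5 8)(1 4 11 10 6)(2 13 16)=[7, 4, 13, 3, 11, 8, 1, 17, 0, 9, 6, 10, 5, 16, 14, 15, 2, 12]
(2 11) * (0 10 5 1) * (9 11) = (0 10 5 1)(2 9 11) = [10, 0, 9, 3, 4, 1, 6, 7, 8, 11, 5, 2]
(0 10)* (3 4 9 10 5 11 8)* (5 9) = (0 9 10)(3 4 5 11 8) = [9, 1, 2, 4, 5, 11, 6, 7, 3, 10, 0, 8]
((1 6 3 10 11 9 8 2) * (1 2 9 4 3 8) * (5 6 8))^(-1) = (1 9 8)(3 4 11 10)(5 6)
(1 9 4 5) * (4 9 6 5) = [0, 6, 2, 3, 4, 1, 5, 7, 8, 9] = (9)(1 6 5)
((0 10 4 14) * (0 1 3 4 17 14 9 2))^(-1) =(0 2 9 4 3 1 14 17 10)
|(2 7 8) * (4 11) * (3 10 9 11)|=15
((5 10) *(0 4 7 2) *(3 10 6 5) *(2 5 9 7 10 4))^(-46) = ((0 2)(3 4 10)(5 6 9 7))^(-46) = (3 10 4)(5 9)(6 7)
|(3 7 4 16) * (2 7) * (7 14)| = 6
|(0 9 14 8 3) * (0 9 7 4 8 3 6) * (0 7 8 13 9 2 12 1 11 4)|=36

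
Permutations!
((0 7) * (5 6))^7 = (0 7)(5 6)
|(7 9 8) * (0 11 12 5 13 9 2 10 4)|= |(0 11 12 5 13 9 8 7 2 10 4)|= 11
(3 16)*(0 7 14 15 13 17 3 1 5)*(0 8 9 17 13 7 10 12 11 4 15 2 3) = [10, 5, 3, 16, 15, 8, 6, 14, 9, 17, 12, 4, 11, 13, 2, 7, 1, 0] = (0 10 12 11 4 15 7 14 2 3 16 1 5 8 9 17)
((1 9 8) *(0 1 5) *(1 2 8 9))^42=(9)(0 8)(2 5)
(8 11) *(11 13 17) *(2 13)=[0, 1, 13, 3, 4, 5, 6, 7, 2, 9, 10, 8, 12, 17, 14, 15, 16, 11]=(2 13 17 11 8)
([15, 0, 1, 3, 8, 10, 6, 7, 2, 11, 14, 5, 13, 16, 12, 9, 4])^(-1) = [1, 2, 8, 3, 16, 11, 6, 7, 4, 15, 5, 9, 14, 12, 10, 0, 13]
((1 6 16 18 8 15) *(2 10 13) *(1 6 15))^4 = (1 18 6)(2 10 13)(8 16 15)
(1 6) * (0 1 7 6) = (0 1)(6 7) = [1, 0, 2, 3, 4, 5, 7, 6]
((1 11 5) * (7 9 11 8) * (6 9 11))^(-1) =(1 5 11 7 8)(6 9)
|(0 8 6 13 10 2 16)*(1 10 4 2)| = 14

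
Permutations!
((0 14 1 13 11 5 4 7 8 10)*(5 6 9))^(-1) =(0 10 8 7 4 5 9 6 11 13 1 14)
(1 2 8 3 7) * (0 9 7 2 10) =[9, 10, 8, 2, 4, 5, 6, 1, 3, 7, 0] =(0 9 7 1 10)(2 8 3)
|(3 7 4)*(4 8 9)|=5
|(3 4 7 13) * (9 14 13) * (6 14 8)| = 8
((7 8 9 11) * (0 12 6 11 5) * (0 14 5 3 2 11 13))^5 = ((0 12 6 13)(2 11 7 8 9 3)(5 14))^5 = (0 12 6 13)(2 3 9 8 7 11)(5 14)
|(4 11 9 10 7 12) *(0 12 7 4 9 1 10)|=12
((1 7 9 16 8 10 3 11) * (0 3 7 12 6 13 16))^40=((0 3 11 1 12 6 13 16 8 10 7 9))^40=(0 12 8)(1 16 9)(3 6 10)(7 11 13)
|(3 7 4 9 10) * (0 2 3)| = 7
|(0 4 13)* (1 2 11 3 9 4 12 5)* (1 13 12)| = |(0 1 2 11 3 9 4 12 5 13)| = 10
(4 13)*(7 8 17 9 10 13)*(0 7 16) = [7, 1, 2, 3, 16, 5, 6, 8, 17, 10, 13, 11, 12, 4, 14, 15, 0, 9] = (0 7 8 17 9 10 13 4 16)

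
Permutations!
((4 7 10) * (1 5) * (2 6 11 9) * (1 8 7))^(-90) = ((1 5 8 7 10 4)(2 6 11 9))^(-90) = (2 11)(6 9)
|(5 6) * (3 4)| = 2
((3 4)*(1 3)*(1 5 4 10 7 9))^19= (1 9 7 10 3)(4 5)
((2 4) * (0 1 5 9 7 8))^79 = ((0 1 5 9 7 8)(2 4))^79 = (0 1 5 9 7 8)(2 4)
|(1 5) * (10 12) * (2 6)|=2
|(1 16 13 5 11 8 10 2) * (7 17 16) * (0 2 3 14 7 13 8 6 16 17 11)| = |(17)(0 2 1 13 5)(3 14 7 11 6 16 8 10)| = 40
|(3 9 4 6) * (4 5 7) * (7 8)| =7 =|(3 9 5 8 7 4 6)|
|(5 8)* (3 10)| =|(3 10)(5 8)| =2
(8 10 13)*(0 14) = (0 14)(8 10 13) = [14, 1, 2, 3, 4, 5, 6, 7, 10, 9, 13, 11, 12, 8, 0]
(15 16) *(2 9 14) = (2 9 14)(15 16) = [0, 1, 9, 3, 4, 5, 6, 7, 8, 14, 10, 11, 12, 13, 2, 16, 15]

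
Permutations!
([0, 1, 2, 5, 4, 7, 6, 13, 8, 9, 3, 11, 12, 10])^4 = (3 10 13 7 5)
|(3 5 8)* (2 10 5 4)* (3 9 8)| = |(2 10 5 3 4)(8 9)| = 10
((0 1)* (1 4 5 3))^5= (5)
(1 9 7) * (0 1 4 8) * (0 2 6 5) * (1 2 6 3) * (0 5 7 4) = (0 2 3 1 9 4 8 6 7) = [2, 9, 3, 1, 8, 5, 7, 0, 6, 4]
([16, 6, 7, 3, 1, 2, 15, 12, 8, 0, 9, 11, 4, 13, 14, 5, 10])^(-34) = [10, 12, 15, 3, 7, 6, 4, 5, 8, 16, 0, 11, 2, 13, 14, 1, 9]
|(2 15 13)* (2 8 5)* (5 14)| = 6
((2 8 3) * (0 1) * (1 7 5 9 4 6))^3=((0 7 5 9 4 6 1)(2 8 3))^3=(0 9 1 5 6 7 4)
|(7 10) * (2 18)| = |(2 18)(7 10)| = 2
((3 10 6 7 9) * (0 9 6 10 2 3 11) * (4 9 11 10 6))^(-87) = (0 11)(2 3)(4 6 9 7 10)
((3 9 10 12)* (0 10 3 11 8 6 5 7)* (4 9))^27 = ((0 10 12 11 8 6 5 7)(3 4 9))^27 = (0 11 5 10 8 7 12 6)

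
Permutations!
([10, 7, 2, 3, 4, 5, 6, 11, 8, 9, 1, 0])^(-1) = [11, 10, 2, 3, 4, 5, 6, 1, 8, 9, 0, 7]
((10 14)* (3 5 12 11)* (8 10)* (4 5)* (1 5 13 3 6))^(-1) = (1 6 11 12 5)(3 13 4)(8 14 10)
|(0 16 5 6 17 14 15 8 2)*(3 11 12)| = |(0 16 5 6 17 14 15 8 2)(3 11 12)| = 9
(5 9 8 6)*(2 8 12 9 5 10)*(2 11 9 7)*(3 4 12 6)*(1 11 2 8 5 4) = (1 11 9 6 10 2 5 4 12 7 8 3) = [0, 11, 5, 1, 12, 4, 10, 8, 3, 6, 2, 9, 7]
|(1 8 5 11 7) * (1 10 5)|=4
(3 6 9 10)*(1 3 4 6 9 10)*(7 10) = (1 3 9)(4 6 7 10) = [0, 3, 2, 9, 6, 5, 7, 10, 8, 1, 4]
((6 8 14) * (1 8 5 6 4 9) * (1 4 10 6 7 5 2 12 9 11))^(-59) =(1 8 14 10 6 2 12 9 4 11)(5 7)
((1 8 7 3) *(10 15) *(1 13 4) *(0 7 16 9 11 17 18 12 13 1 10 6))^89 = (0 18 3 13 8 10 9 6 17 7 12 1 4 16 15 11)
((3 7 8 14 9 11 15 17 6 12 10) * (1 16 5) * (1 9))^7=(1 6)(3 9)(5 10)(7 11)(8 15)(12 16)(14 17)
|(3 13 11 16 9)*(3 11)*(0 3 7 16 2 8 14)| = 10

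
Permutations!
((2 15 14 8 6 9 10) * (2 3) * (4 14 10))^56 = (15)(4 14 8 6 9)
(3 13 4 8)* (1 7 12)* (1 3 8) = (1 7 12 3 13 4) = [0, 7, 2, 13, 1, 5, 6, 12, 8, 9, 10, 11, 3, 4]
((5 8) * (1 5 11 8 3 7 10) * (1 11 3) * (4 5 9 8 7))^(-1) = ((1 9 8 3 4 5)(7 10 11))^(-1) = (1 5 4 3 8 9)(7 11 10)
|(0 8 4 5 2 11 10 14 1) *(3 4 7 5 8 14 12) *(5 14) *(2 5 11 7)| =11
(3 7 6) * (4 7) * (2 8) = [0, 1, 8, 4, 7, 5, 3, 6, 2] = (2 8)(3 4 7 6)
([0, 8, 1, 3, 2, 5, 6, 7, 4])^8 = (8)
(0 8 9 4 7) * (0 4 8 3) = (0 3)(4 7)(8 9) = [3, 1, 2, 0, 7, 5, 6, 4, 9, 8]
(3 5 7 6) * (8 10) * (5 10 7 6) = (3 10 8 7 5 6) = [0, 1, 2, 10, 4, 6, 3, 5, 7, 9, 8]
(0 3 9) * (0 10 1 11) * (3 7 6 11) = (0 7 6 11)(1 3 9 10) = [7, 3, 2, 9, 4, 5, 11, 6, 8, 10, 1, 0]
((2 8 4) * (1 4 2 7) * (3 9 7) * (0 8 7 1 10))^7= ((0 8 2 7 10)(1 4 3 9))^7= (0 2 10 8 7)(1 9 3 4)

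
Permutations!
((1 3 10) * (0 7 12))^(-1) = (0 12 7)(1 10 3)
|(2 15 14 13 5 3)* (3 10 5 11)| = |(2 15 14 13 11 3)(5 10)| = 6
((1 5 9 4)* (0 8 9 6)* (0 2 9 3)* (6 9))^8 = (9)(0 3 8)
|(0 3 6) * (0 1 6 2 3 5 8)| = 6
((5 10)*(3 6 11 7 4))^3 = (3 7 6 4 11)(5 10)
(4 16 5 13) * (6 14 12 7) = (4 16 5 13)(6 14 12 7) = [0, 1, 2, 3, 16, 13, 14, 6, 8, 9, 10, 11, 7, 4, 12, 15, 5]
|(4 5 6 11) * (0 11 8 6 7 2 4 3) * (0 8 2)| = 9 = |(0 11 3 8 6 2 4 5 7)|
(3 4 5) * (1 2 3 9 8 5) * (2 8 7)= (1 8 5 9 7 2 3 4)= [0, 8, 3, 4, 1, 9, 6, 2, 5, 7]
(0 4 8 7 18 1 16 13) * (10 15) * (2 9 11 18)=[4, 16, 9, 3, 8, 5, 6, 2, 7, 11, 15, 18, 12, 0, 14, 10, 13, 17, 1]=(0 4 8 7 2 9 11 18 1 16 13)(10 15)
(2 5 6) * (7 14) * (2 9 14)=(2 5 6 9 14 7)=[0, 1, 5, 3, 4, 6, 9, 2, 8, 14, 10, 11, 12, 13, 7]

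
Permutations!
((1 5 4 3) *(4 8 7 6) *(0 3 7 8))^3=(8)(0 5 1 3)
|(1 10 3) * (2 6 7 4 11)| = 15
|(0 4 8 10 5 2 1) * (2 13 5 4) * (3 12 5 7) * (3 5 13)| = 15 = |(0 2 1)(3 12 13 7 5)(4 8 10)|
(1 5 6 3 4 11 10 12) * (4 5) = (1 4 11 10 12)(3 5 6) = [0, 4, 2, 5, 11, 6, 3, 7, 8, 9, 12, 10, 1]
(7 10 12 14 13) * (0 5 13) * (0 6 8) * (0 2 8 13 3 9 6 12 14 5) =(2 8)(3 9 6 13 7 10 14 12 5) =[0, 1, 8, 9, 4, 3, 13, 10, 2, 6, 14, 11, 5, 7, 12]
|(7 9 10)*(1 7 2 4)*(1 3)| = |(1 7 9 10 2 4 3)| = 7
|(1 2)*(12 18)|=|(1 2)(12 18)|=2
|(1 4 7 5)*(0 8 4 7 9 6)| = |(0 8 4 9 6)(1 7 5)| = 15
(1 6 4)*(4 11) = (1 6 11 4) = [0, 6, 2, 3, 1, 5, 11, 7, 8, 9, 10, 4]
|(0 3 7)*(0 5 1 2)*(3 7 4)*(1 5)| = |(0 7 1 2)(3 4)| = 4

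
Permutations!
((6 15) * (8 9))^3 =(6 15)(8 9)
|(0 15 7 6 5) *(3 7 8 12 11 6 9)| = 21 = |(0 15 8 12 11 6 5)(3 7 9)|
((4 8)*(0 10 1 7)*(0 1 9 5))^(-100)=(10)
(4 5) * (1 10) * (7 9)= (1 10)(4 5)(7 9)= [0, 10, 2, 3, 5, 4, 6, 9, 8, 7, 1]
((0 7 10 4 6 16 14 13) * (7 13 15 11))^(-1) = (0 13)(4 10 7 11 15 14 16 6)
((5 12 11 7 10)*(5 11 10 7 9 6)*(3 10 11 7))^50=((3 10 7)(5 12 11 9 6))^50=(12)(3 7 10)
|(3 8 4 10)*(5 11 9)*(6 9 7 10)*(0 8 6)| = |(0 8 4)(3 6 9 5 11 7 10)| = 21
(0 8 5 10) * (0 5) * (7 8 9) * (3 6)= (0 9 7 8)(3 6)(5 10)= [9, 1, 2, 6, 4, 10, 3, 8, 0, 7, 5]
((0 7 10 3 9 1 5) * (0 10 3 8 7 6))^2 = (1 10 7 9 5 8 3)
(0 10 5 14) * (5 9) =(0 10 9 5 14) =[10, 1, 2, 3, 4, 14, 6, 7, 8, 5, 9, 11, 12, 13, 0]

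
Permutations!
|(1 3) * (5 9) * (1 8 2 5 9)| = 5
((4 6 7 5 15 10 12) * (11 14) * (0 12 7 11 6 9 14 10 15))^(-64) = ((15)(0 12 4 9 14 6 11 10 7 5))^(-64) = (15)(0 11 4 7 14)(5 6 12 10 9)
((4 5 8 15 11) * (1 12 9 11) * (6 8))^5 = (1 5 12 6 9 8 11 15 4)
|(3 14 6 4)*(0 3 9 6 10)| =|(0 3 14 10)(4 9 6)| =12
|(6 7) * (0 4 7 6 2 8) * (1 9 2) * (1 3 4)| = 15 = |(0 1 9 2 8)(3 4 7)|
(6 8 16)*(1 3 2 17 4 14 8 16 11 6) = [0, 3, 17, 2, 14, 5, 16, 7, 11, 9, 10, 6, 12, 13, 8, 15, 1, 4] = (1 3 2 17 4 14 8 11 6 16)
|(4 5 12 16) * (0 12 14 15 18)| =|(0 12 16 4 5 14 15 18)| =8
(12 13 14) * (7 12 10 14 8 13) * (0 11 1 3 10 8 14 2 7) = [11, 3, 7, 10, 4, 5, 6, 12, 13, 9, 2, 1, 0, 14, 8] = (0 11 1 3 10 2 7 12)(8 13 14)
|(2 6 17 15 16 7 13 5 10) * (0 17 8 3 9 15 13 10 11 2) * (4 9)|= 15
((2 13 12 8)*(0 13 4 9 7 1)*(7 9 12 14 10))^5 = ((0 13 14 10 7 1)(2 4 12 8))^5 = (0 1 7 10 14 13)(2 4 12 8)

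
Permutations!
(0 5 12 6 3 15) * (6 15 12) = (0 5 6 3 12 15) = [5, 1, 2, 12, 4, 6, 3, 7, 8, 9, 10, 11, 15, 13, 14, 0]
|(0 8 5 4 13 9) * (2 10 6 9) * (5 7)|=|(0 8 7 5 4 13 2 10 6 9)|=10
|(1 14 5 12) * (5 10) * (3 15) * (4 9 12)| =|(1 14 10 5 4 9 12)(3 15)| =14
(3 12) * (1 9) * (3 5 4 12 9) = [0, 3, 2, 9, 12, 4, 6, 7, 8, 1, 10, 11, 5] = (1 3 9)(4 12 5)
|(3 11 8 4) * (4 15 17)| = 6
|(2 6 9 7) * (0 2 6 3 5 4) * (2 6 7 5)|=10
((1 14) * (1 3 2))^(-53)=(1 2 3 14)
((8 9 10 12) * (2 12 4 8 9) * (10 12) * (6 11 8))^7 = (2 10 4 6 11 8)(9 12)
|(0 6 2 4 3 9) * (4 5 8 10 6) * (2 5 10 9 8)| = |(0 4 3 8 9)(2 10 6 5)| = 20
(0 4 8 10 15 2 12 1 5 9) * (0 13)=(0 4 8 10 15 2 12 1 5 9 13)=[4, 5, 12, 3, 8, 9, 6, 7, 10, 13, 15, 11, 1, 0, 14, 2]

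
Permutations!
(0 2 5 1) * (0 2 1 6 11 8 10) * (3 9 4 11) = (0 1 2 5 6 3 9 4 11 8 10) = [1, 2, 5, 9, 11, 6, 3, 7, 10, 4, 0, 8]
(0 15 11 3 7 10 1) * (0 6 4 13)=(0 15 11 3 7 10 1 6 4 13)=[15, 6, 2, 7, 13, 5, 4, 10, 8, 9, 1, 3, 12, 0, 14, 11]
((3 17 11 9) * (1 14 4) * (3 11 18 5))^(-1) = ((1 14 4)(3 17 18 5)(9 11))^(-1) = (1 4 14)(3 5 18 17)(9 11)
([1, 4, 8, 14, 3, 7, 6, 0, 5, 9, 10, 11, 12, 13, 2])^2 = [4, 3, 5, 2, 14, 0, 6, 1, 7, 9, 10, 11, 12, 13, 8]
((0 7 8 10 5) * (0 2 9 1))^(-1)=((0 7 8 10 5 2 9 1))^(-1)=(0 1 9 2 5 10 8 7)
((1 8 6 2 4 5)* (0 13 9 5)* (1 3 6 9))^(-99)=(0 13 1 8 9 5 3 6 2 4)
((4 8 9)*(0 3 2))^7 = ((0 3 2)(4 8 9))^7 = (0 3 2)(4 8 9)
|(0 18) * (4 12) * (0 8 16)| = |(0 18 8 16)(4 12)| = 4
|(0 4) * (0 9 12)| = |(0 4 9 12)| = 4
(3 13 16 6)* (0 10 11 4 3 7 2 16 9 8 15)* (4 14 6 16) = (16)(0 10 11 14 6 7 2 4 3 13 9 8 15) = [10, 1, 4, 13, 3, 5, 7, 2, 15, 8, 11, 14, 12, 9, 6, 0, 16]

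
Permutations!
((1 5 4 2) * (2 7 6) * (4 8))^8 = (1 5 8 4 7 6 2)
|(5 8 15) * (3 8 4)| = 5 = |(3 8 15 5 4)|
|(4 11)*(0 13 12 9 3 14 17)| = 14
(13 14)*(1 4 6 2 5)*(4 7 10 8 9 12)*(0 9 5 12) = (0 9)(1 7 10 8 5)(2 12 4 6)(13 14) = [9, 7, 12, 3, 6, 1, 2, 10, 5, 0, 8, 11, 4, 14, 13]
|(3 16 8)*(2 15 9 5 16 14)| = |(2 15 9 5 16 8 3 14)| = 8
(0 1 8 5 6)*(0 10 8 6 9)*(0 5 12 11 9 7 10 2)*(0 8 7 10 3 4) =(0 1 6 2 8 12 11 9 5 10 7 3 4) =[1, 6, 8, 4, 0, 10, 2, 3, 12, 5, 7, 9, 11]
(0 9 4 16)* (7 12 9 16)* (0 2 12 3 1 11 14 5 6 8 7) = (0 16 2 12 9 4)(1 11 14 5 6 8 7 3) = [16, 11, 12, 1, 0, 6, 8, 3, 7, 4, 10, 14, 9, 13, 5, 15, 2]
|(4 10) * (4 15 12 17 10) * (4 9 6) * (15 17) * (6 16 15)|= |(4 9 16 15 12 6)(10 17)|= 6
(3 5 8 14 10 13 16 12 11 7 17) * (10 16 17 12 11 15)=[0, 1, 2, 5, 4, 8, 6, 12, 14, 9, 13, 7, 15, 17, 16, 10, 11, 3]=(3 5 8 14 16 11 7 12 15 10 13 17)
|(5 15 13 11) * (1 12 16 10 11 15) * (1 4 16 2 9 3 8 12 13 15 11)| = 35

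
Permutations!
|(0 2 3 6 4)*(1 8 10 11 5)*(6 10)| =|(0 2 3 10 11 5 1 8 6 4)| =10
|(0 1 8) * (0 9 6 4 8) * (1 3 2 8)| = |(0 3 2 8 9 6 4 1)| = 8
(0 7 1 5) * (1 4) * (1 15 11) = (0 7 4 15 11 1 5) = [7, 5, 2, 3, 15, 0, 6, 4, 8, 9, 10, 1, 12, 13, 14, 11]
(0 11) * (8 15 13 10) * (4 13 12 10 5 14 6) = (0 11)(4 13 5 14 6)(8 15 12 10) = [11, 1, 2, 3, 13, 14, 4, 7, 15, 9, 8, 0, 10, 5, 6, 12]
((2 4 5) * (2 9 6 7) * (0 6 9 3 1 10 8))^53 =(0 2 3 8 7 5 10 6 4 1)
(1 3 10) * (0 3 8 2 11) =(0 3 10 1 8 2 11) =[3, 8, 11, 10, 4, 5, 6, 7, 2, 9, 1, 0]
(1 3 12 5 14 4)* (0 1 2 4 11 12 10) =[1, 3, 4, 10, 2, 14, 6, 7, 8, 9, 0, 12, 5, 13, 11] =(0 1 3 10)(2 4)(5 14 11 12)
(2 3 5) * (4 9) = [0, 1, 3, 5, 9, 2, 6, 7, 8, 4] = (2 3 5)(4 9)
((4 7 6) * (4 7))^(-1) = ((6 7))^(-1) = (6 7)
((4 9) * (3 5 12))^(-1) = (3 12 5)(4 9)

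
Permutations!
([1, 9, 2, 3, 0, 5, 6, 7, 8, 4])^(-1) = [4, 0, 2, 3, 9, 5, 6, 7, 8, 1]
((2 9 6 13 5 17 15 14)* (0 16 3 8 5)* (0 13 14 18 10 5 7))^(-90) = ((0 16 3 8 7)(2 9 6 14)(5 17 15 18 10))^(-90) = (18)(2 6)(9 14)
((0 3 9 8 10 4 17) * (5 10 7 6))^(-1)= (0 17 4 10 5 6 7 8 9 3)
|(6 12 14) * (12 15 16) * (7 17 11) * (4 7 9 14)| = 10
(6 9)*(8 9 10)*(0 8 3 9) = (0 8)(3 9 6 10) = [8, 1, 2, 9, 4, 5, 10, 7, 0, 6, 3]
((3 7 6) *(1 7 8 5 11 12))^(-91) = ((1 7 6 3 8 5 11 12))^(-91) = (1 5 6 12 8 7 11 3)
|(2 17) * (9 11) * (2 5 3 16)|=|(2 17 5 3 16)(9 11)|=10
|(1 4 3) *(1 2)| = 4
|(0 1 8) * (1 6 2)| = 5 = |(0 6 2 1 8)|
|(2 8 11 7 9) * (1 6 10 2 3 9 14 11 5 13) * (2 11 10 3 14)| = 12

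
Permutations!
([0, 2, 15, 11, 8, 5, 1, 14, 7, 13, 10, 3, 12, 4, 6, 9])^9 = [0, 6, 1, 11, 13, 5, 14, 8, 4, 15, 10, 3, 12, 9, 7, 2]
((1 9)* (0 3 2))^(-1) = (0 2 3)(1 9)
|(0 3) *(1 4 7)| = |(0 3)(1 4 7)| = 6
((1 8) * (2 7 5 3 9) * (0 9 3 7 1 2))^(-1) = (0 9)(1 2 8)(5 7)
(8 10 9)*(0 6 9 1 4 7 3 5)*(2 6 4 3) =(0 4 7 2 6 9 8 10 1 3 5) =[4, 3, 6, 5, 7, 0, 9, 2, 10, 8, 1]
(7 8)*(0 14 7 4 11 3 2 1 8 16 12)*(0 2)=(0 14 7 16 12 2 1 8 4 11 3)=[14, 8, 1, 0, 11, 5, 6, 16, 4, 9, 10, 3, 2, 13, 7, 15, 12]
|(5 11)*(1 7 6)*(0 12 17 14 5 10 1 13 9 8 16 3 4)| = 16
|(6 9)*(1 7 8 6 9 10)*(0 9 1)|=|(0 9 1 7 8 6 10)|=7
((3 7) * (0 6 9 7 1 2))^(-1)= ((0 6 9 7 3 1 2))^(-1)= (0 2 1 3 7 9 6)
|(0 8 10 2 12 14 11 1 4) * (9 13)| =|(0 8 10 2 12 14 11 1 4)(9 13)| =18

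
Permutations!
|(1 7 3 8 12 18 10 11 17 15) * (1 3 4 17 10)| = 18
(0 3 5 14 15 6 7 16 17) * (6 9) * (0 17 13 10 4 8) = (17)(0 3 5 14 15 9 6 7 16 13 10 4 8) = [3, 1, 2, 5, 8, 14, 7, 16, 0, 6, 4, 11, 12, 10, 15, 9, 13, 17]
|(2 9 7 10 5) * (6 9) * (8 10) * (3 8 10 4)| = |(2 6 9 7 10 5)(3 8 4)| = 6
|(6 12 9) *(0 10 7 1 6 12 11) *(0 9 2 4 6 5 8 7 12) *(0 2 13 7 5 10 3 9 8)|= 45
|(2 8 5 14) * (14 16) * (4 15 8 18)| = 8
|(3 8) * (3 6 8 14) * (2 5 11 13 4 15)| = |(2 5 11 13 4 15)(3 14)(6 8)| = 6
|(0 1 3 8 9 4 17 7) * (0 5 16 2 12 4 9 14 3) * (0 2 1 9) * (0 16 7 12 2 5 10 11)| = |(0 9 16 1 5 7 10 11)(3 8 14)(4 17 12)| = 24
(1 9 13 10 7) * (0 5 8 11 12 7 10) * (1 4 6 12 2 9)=[5, 1, 9, 3, 6, 8, 12, 4, 11, 13, 10, 2, 7, 0]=(0 5 8 11 2 9 13)(4 6 12 7)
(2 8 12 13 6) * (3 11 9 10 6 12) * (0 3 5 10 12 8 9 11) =(0 3)(2 9 12 13 8 5 10 6) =[3, 1, 9, 0, 4, 10, 2, 7, 5, 12, 6, 11, 13, 8]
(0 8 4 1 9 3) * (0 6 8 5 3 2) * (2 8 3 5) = (0 2)(1 9 8 4)(3 6) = [2, 9, 0, 6, 1, 5, 3, 7, 4, 8]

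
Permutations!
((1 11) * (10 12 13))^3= (13)(1 11)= ((1 11)(10 12 13))^3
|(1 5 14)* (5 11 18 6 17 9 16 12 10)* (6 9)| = 18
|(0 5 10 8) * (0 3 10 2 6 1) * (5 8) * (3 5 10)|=6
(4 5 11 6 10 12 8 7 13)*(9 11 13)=(4 5 13)(6 10 12 8 7 9 11)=[0, 1, 2, 3, 5, 13, 10, 9, 7, 11, 12, 6, 8, 4]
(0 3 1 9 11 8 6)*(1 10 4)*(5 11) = (0 3 10 4 1 9 5 11 8 6) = [3, 9, 2, 10, 1, 11, 0, 7, 6, 5, 4, 8]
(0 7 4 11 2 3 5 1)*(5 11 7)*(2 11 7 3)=[5, 0, 2, 7, 3, 1, 6, 4, 8, 9, 10, 11]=(11)(0 5 1)(3 7 4)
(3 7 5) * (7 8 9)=(3 8 9 7 5)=[0, 1, 2, 8, 4, 3, 6, 5, 9, 7]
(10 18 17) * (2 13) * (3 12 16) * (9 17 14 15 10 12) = [0, 1, 13, 9, 4, 5, 6, 7, 8, 17, 18, 11, 16, 2, 15, 10, 3, 12, 14] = (2 13)(3 9 17 12 16)(10 18 14 15)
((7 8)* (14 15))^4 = (15)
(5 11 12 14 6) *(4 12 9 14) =(4 12)(5 11 9 14 6) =[0, 1, 2, 3, 12, 11, 5, 7, 8, 14, 10, 9, 4, 13, 6]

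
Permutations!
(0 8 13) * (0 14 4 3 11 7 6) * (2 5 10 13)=(0 8 2 5 10 13 14 4 3 11 7 6)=[8, 1, 5, 11, 3, 10, 0, 6, 2, 9, 13, 7, 12, 14, 4]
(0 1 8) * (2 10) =(0 1 8)(2 10) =[1, 8, 10, 3, 4, 5, 6, 7, 0, 9, 2]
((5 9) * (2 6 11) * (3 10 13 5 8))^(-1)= ((2 6 11)(3 10 13 5 9 8))^(-1)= (2 11 6)(3 8 9 5 13 10)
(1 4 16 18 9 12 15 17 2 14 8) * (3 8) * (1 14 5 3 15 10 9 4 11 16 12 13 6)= [0, 11, 5, 8, 12, 3, 1, 7, 14, 13, 9, 16, 10, 6, 15, 17, 18, 2, 4]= (1 11 16 18 4 12 10 9 13 6)(2 5 3 8 14 15 17)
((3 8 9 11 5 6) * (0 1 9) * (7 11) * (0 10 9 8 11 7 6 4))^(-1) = (0 4 5 11 3 6 9 10 8 1)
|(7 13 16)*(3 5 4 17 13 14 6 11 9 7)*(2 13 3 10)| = |(2 13 16 10)(3 5 4 17)(6 11 9 7 14)| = 20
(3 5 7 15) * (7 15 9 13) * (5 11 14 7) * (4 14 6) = (3 11 6 4 14 7 9 13 5 15) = [0, 1, 2, 11, 14, 15, 4, 9, 8, 13, 10, 6, 12, 5, 7, 3]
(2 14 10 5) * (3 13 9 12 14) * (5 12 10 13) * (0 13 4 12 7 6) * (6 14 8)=(0 13 9 10 7 14 4 12 8 6)(2 3 5)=[13, 1, 3, 5, 12, 2, 0, 14, 6, 10, 7, 11, 8, 9, 4]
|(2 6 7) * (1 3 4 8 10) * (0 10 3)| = 3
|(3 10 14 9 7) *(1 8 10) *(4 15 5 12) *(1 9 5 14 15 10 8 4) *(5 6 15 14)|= |(1 4 10 14 6 15 5 12)(3 9 7)|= 24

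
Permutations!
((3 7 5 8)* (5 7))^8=(3 8 5)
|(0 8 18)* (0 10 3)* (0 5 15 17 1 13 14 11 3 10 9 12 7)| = 24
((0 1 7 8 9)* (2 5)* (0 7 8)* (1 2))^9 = ((0 2 5 1 8 9 7))^9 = (0 5 8 7 2 1 9)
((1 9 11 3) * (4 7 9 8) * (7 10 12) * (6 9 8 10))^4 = ((1 10 12 7 8 4 6 9 11 3))^4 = (1 8 11 12 6)(3 7 9 10 4)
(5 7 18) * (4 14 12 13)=(4 14 12 13)(5 7 18)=[0, 1, 2, 3, 14, 7, 6, 18, 8, 9, 10, 11, 13, 4, 12, 15, 16, 17, 5]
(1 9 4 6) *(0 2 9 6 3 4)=(0 2 9)(1 6)(3 4)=[2, 6, 9, 4, 3, 5, 1, 7, 8, 0]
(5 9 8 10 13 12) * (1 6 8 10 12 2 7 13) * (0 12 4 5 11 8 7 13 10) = (0 12 11 8 4 5 9)(1 6 7 10)(2 13) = [12, 6, 13, 3, 5, 9, 7, 10, 4, 0, 1, 8, 11, 2]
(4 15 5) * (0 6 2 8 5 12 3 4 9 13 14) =(0 6 2 8 5 9 13 14)(3 4 15 12) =[6, 1, 8, 4, 15, 9, 2, 7, 5, 13, 10, 11, 3, 14, 0, 12]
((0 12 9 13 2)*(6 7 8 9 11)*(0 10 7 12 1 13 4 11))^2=(0 13 10 8 4 6)(1 2 7 9 11 12)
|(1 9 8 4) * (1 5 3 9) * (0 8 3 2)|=10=|(0 8 4 5 2)(3 9)|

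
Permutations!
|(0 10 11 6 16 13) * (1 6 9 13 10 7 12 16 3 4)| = 8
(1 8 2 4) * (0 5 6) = (0 5 6)(1 8 2 4) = [5, 8, 4, 3, 1, 6, 0, 7, 2]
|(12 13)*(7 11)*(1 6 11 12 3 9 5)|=9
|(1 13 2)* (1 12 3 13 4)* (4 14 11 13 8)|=|(1 14 11 13 2 12 3 8 4)|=9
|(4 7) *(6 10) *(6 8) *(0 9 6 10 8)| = |(0 9 6 8 10)(4 7)| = 10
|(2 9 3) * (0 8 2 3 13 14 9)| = |(0 8 2)(9 13 14)| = 3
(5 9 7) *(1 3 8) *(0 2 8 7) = (0 2 8 1 3 7 5 9) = [2, 3, 8, 7, 4, 9, 6, 5, 1, 0]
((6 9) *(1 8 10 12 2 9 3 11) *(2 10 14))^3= ((1 8 14 2 9 6 3 11)(10 12))^3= (1 2 3 8 9 11 14 6)(10 12)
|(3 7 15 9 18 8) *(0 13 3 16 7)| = 6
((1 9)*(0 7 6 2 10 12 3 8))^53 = ((0 7 6 2 10 12 3 8)(1 9))^53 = (0 12 6 8 10 7 3 2)(1 9)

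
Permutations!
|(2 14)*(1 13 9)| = 6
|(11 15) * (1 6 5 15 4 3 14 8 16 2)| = |(1 6 5 15 11 4 3 14 8 16 2)| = 11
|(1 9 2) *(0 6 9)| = 5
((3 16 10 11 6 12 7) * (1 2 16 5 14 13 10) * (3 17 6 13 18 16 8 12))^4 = ((1 2 8 12 7 17 6 3 5 14 18 16)(10 11 13))^4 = (1 7 5)(2 17 14)(3 16 12)(6 18 8)(10 11 13)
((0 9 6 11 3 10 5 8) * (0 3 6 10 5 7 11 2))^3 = (0 7 2 10 6 9 11)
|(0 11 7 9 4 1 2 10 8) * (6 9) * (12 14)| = 10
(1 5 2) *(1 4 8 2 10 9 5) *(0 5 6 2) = [5, 1, 4, 3, 8, 10, 2, 7, 0, 6, 9] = (0 5 10 9 6 2 4 8)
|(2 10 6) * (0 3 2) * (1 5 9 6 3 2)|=8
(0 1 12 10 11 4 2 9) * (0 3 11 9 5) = (0 1 12 10 9 3 11 4 2 5) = [1, 12, 5, 11, 2, 0, 6, 7, 8, 3, 9, 4, 10]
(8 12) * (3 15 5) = (3 15 5)(8 12) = [0, 1, 2, 15, 4, 3, 6, 7, 12, 9, 10, 11, 8, 13, 14, 5]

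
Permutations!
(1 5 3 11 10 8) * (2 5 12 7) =(1 12 7 2 5 3 11 10 8) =[0, 12, 5, 11, 4, 3, 6, 2, 1, 9, 8, 10, 7]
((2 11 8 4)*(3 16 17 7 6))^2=(2 8)(3 17 6 16 7)(4 11)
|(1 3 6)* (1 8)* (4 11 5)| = 12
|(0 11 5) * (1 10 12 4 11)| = |(0 1 10 12 4 11 5)| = 7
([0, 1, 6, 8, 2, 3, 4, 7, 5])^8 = (2 4 6)(3 5 8)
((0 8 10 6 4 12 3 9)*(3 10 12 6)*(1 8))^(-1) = (0 9 3 10 12 8 1)(4 6)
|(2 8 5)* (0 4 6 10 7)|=15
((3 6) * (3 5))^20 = (3 5 6)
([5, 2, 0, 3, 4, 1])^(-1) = [2, 5, 1, 3, 4, 0]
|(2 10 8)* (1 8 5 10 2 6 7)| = 4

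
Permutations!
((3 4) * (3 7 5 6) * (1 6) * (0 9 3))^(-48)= (9)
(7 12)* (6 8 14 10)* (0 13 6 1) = (0 13 6 8 14 10 1)(7 12) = [13, 0, 2, 3, 4, 5, 8, 12, 14, 9, 1, 11, 7, 6, 10]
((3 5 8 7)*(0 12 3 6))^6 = (0 6 7 8 5 3 12)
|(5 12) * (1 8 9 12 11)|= 6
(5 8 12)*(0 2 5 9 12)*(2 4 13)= (0 4 13 2 5 8)(9 12)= [4, 1, 5, 3, 13, 8, 6, 7, 0, 12, 10, 11, 9, 2]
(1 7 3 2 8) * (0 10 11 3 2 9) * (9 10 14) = (0 14 9)(1 7 2 8)(3 10 11) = [14, 7, 8, 10, 4, 5, 6, 2, 1, 0, 11, 3, 12, 13, 9]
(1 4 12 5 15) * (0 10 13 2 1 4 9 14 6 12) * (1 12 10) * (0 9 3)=(0 1 3)(2 12 5 15 4 9 14 6 10 13)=[1, 3, 12, 0, 9, 15, 10, 7, 8, 14, 13, 11, 5, 2, 6, 4]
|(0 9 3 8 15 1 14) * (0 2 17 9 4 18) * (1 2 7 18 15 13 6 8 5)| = 12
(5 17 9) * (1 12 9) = (1 12 9 5 17) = [0, 12, 2, 3, 4, 17, 6, 7, 8, 5, 10, 11, 9, 13, 14, 15, 16, 1]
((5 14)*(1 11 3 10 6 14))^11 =((1 11 3 10 6 14 5))^11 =(1 6 11 14 3 5 10)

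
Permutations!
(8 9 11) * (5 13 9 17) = [0, 1, 2, 3, 4, 13, 6, 7, 17, 11, 10, 8, 12, 9, 14, 15, 16, 5] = (5 13 9 11 8 17)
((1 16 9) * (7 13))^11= (1 9 16)(7 13)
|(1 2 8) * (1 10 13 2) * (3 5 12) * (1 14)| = 12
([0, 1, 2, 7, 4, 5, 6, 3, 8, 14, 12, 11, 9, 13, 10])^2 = [0, 1, 2, 3, 4, 5, 6, 7, 8, 10, 9, 11, 14, 13, 12]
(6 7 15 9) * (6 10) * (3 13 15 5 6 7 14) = (3 13 15 9 10 7 5 6 14) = [0, 1, 2, 13, 4, 6, 14, 5, 8, 10, 7, 11, 12, 15, 3, 9]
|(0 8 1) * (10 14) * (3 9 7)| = |(0 8 1)(3 9 7)(10 14)| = 6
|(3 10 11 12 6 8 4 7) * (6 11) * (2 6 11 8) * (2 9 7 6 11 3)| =8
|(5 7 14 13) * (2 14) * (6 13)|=6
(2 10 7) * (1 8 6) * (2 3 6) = (1 8 2 10 7 3 6) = [0, 8, 10, 6, 4, 5, 1, 3, 2, 9, 7]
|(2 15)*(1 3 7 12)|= |(1 3 7 12)(2 15)|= 4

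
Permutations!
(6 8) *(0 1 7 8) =(0 1 7 8 6) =[1, 7, 2, 3, 4, 5, 0, 8, 6]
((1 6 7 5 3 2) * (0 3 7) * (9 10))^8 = ((0 3 2 1 6)(5 7)(9 10))^8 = (10)(0 1 3 6 2)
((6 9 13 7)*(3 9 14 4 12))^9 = (3 9 13 7 6 14 4 12)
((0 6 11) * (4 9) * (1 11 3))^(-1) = ((0 6 3 1 11)(4 9))^(-1) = (0 11 1 3 6)(4 9)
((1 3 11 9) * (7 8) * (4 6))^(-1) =(1 9 11 3)(4 6)(7 8)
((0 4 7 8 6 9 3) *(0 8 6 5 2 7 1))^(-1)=((0 4 1)(2 7 6 9 3 8 5))^(-1)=(0 1 4)(2 5 8 3 9 6 7)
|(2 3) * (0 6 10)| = 6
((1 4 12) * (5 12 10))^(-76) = (1 12 5 10 4)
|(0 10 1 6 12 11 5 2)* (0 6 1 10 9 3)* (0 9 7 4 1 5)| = |(0 7 4 1 5 2 6 12 11)(3 9)| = 18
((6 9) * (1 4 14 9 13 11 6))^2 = (1 14)(4 9)(6 11 13)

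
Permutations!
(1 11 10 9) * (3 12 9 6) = [0, 11, 2, 12, 4, 5, 3, 7, 8, 1, 6, 10, 9] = (1 11 10 6 3 12 9)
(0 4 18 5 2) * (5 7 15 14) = (0 4 18 7 15 14 5 2) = [4, 1, 0, 3, 18, 2, 6, 15, 8, 9, 10, 11, 12, 13, 5, 14, 16, 17, 7]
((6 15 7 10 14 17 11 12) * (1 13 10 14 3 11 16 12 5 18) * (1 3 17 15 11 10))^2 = (3 17 12 11 18 10 16 6 5)(7 15 14) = ((1 13)(3 10 17 16 12 6 11 5 18)(7 14 15))^2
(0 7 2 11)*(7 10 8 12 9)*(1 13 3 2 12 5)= [10, 13, 11, 2, 4, 1, 6, 12, 5, 7, 8, 0, 9, 3]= (0 10 8 5 1 13 3 2 11)(7 12 9)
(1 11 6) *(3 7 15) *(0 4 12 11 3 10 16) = (0 4 12 11 6 1 3 7 15 10 16) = [4, 3, 2, 7, 12, 5, 1, 15, 8, 9, 16, 6, 11, 13, 14, 10, 0]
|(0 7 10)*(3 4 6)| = |(0 7 10)(3 4 6)| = 3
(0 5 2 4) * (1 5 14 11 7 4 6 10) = (0 14 11 7 4)(1 5 2 6 10) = [14, 5, 6, 3, 0, 2, 10, 4, 8, 9, 1, 7, 12, 13, 11]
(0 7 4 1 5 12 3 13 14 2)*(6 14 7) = (0 6 14 2)(1 5 12 3 13 7 4) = [6, 5, 0, 13, 1, 12, 14, 4, 8, 9, 10, 11, 3, 7, 2]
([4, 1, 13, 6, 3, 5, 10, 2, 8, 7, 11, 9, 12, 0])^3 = (0 6 9 13 3 11 2 4 10 7)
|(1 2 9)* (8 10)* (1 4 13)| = 10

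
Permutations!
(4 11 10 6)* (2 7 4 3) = [0, 1, 7, 2, 11, 5, 3, 4, 8, 9, 6, 10] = (2 7 4 11 10 6 3)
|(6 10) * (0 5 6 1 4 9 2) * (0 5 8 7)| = |(0 8 7)(1 4 9 2 5 6 10)| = 21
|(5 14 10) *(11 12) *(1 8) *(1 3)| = |(1 8 3)(5 14 10)(11 12)| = 6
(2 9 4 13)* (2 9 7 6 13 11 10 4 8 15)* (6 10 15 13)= (2 7 10 4 11 15)(8 13 9)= [0, 1, 7, 3, 11, 5, 6, 10, 13, 8, 4, 15, 12, 9, 14, 2]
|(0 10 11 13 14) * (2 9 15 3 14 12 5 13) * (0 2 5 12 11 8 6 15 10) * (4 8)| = |(2 9 10 4 8 6 15 3 14)(5 13 11)| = 9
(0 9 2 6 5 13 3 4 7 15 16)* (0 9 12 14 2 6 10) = [12, 1, 10, 4, 7, 13, 5, 15, 8, 6, 0, 11, 14, 3, 2, 16, 9] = (0 12 14 2 10)(3 4 7 15 16 9 6 5 13)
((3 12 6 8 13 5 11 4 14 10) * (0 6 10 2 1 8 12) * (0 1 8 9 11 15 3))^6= (0 12)(1 8 9 13 11 5 4 15 14 3 2)(6 10)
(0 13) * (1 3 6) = (0 13)(1 3 6) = [13, 3, 2, 6, 4, 5, 1, 7, 8, 9, 10, 11, 12, 0]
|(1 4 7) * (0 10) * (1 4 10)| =6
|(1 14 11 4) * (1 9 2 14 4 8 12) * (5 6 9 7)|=11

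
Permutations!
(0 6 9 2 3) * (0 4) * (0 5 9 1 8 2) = (0 6 1 8 2 3 4 5 9) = [6, 8, 3, 4, 5, 9, 1, 7, 2, 0]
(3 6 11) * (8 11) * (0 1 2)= (0 1 2)(3 6 8 11)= [1, 2, 0, 6, 4, 5, 8, 7, 11, 9, 10, 3]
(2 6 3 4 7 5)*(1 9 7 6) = (1 9 7 5 2)(3 4 6) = [0, 9, 1, 4, 6, 2, 3, 5, 8, 7]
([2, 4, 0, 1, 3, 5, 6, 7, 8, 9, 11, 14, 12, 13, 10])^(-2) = (1 4 3)(10 11 14)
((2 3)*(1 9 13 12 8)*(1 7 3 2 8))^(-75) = (1 9 13 12)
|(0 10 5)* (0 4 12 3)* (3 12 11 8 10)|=|(12)(0 3)(4 11 8 10 5)|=10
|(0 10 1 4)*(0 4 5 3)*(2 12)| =10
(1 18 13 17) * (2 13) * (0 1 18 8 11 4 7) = (0 1 8 11 4 7)(2 13 17 18) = [1, 8, 13, 3, 7, 5, 6, 0, 11, 9, 10, 4, 12, 17, 14, 15, 16, 18, 2]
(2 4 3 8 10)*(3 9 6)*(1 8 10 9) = [0, 8, 4, 10, 1, 5, 3, 7, 9, 6, 2] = (1 8 9 6 3 10 2 4)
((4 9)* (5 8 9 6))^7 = (4 5 9 6 8)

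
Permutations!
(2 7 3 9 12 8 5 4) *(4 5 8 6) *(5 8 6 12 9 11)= (12)(2 7 3 11 5 8 6 4)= [0, 1, 7, 11, 2, 8, 4, 3, 6, 9, 10, 5, 12]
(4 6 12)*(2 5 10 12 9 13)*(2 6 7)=[0, 1, 5, 3, 7, 10, 9, 2, 8, 13, 12, 11, 4, 6]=(2 5 10 12 4 7)(6 9 13)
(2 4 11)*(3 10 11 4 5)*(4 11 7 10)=(2 5 3 4 11)(7 10)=[0, 1, 5, 4, 11, 3, 6, 10, 8, 9, 7, 2]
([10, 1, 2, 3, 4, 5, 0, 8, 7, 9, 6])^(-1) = [6, 1, 2, 3, 4, 5, 10, 8, 7, 9, 0]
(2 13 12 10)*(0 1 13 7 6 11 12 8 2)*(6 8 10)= (0 1 13 10)(2 7 8)(6 11 12)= [1, 13, 7, 3, 4, 5, 11, 8, 2, 9, 0, 12, 6, 10]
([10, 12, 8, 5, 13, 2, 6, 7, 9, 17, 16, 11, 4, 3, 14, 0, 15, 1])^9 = [10, 17, 5, 13, 12, 3, 6, 7, 2, 8, 16, 11, 1, 4, 14, 0, 15, 9]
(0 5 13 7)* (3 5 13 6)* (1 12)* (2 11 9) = (0 13 7)(1 12)(2 11 9)(3 5 6) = [13, 12, 11, 5, 4, 6, 3, 0, 8, 2, 10, 9, 1, 7]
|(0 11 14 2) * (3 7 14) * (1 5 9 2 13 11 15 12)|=|(0 15 12 1 5 9 2)(3 7 14 13 11)|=35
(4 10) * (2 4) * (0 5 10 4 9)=[5, 1, 9, 3, 4, 10, 6, 7, 8, 0, 2]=(0 5 10 2 9)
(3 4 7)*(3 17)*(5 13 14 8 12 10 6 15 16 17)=[0, 1, 2, 4, 7, 13, 15, 5, 12, 9, 6, 11, 10, 14, 8, 16, 17, 3]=(3 4 7 5 13 14 8 12 10 6 15 16 17)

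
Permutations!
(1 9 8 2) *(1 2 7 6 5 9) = (5 9 8 7 6) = [0, 1, 2, 3, 4, 9, 5, 6, 7, 8]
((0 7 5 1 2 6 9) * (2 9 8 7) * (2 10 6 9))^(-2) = (0 2 5 8 10 9 1 7 6)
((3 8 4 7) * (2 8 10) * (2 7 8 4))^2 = ((2 4 8)(3 10 7))^2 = (2 8 4)(3 7 10)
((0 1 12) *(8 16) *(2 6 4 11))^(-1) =((0 1 12)(2 6 4 11)(8 16))^(-1) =(0 12 1)(2 11 4 6)(8 16)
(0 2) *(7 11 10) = (0 2)(7 11 10) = [2, 1, 0, 3, 4, 5, 6, 11, 8, 9, 7, 10]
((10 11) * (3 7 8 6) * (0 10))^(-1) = (0 11 10)(3 6 8 7)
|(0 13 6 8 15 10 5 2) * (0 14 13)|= 8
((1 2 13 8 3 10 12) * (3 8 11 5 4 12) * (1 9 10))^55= ((1 2 13 11 5 4 12 9 10 3))^55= (1 4)(2 12)(3 5)(9 13)(10 11)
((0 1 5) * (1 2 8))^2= ((0 2 8 1 5))^2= (0 8 5 2 1)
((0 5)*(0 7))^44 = (0 7 5) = ((0 5 7))^44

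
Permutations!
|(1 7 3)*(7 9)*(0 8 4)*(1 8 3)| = |(0 3 8 4)(1 9 7)| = 12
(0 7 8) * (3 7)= (0 3 7 8)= [3, 1, 2, 7, 4, 5, 6, 8, 0]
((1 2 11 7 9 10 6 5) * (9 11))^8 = ((1 2 9 10 6 5)(7 11))^8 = (11)(1 9 6)(2 10 5)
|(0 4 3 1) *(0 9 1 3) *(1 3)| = |(0 4)(1 9 3)| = 6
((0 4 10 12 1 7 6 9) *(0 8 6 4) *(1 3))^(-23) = ((1 7 4 10 12 3)(6 9 8))^(-23) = (1 7 4 10 12 3)(6 9 8)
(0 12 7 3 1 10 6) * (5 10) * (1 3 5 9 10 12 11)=(0 11 1 9 10 6)(5 12 7)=[11, 9, 2, 3, 4, 12, 0, 5, 8, 10, 6, 1, 7]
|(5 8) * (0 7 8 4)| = |(0 7 8 5 4)| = 5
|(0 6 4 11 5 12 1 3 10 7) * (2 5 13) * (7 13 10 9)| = 13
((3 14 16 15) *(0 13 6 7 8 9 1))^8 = ((0 13 6 7 8 9 1)(3 14 16 15))^8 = (16)(0 13 6 7 8 9 1)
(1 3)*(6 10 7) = (1 3)(6 10 7) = [0, 3, 2, 1, 4, 5, 10, 6, 8, 9, 7]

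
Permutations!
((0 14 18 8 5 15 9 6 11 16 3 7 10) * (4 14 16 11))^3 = (0 7 16 10 3)(4 8 9 14 5 6 18 15)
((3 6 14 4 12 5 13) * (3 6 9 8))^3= (4 13)(5 14)(6 12)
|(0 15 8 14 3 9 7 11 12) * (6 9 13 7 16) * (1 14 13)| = 21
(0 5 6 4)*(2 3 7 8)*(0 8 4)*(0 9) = (0 5 6 9)(2 3 7 4 8) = [5, 1, 3, 7, 8, 6, 9, 4, 2, 0]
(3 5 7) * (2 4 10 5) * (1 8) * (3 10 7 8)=(1 3 2 4 7 10 5 8)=[0, 3, 4, 2, 7, 8, 6, 10, 1, 9, 5]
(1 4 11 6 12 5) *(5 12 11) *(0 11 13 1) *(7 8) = (0 11 6 13 1 4 5)(7 8) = [11, 4, 2, 3, 5, 0, 13, 8, 7, 9, 10, 6, 12, 1]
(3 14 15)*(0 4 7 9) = (0 4 7 9)(3 14 15) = [4, 1, 2, 14, 7, 5, 6, 9, 8, 0, 10, 11, 12, 13, 15, 3]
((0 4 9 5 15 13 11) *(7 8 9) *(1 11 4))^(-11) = ((0 1 11)(4 7 8 9 5 15 13))^(-11) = (0 1 11)(4 9 13 8 15 7 5)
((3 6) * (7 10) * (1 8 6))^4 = (10)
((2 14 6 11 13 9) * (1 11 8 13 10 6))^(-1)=(1 14 2 9 13 8 6 10 11)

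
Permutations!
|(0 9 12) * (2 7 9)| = |(0 2 7 9 12)| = 5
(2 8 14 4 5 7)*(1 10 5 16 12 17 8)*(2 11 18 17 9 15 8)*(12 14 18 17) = (1 10 5 7 11 17 2)(4 16 14)(8 18 12 9 15) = [0, 10, 1, 3, 16, 7, 6, 11, 18, 15, 5, 17, 9, 13, 4, 8, 14, 2, 12]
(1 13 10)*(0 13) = (0 13 10 1) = [13, 0, 2, 3, 4, 5, 6, 7, 8, 9, 1, 11, 12, 10]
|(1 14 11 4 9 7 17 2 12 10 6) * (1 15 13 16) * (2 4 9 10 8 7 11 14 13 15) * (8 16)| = |(1 13 8 7 17 4 10 6 2 12 16)(9 11)| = 22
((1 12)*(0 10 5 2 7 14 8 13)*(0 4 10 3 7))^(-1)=(0 2 5 10 4 13 8 14 7 3)(1 12)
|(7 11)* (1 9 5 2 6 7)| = |(1 9 5 2 6 7 11)| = 7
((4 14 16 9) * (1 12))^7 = ((1 12)(4 14 16 9))^7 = (1 12)(4 9 16 14)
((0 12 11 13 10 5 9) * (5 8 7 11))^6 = ((0 12 5 9)(7 11 13 10 8))^6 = (0 5)(7 11 13 10 8)(9 12)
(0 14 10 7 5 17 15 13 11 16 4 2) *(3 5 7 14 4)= (0 4 2)(3 5 17 15 13 11 16)(10 14)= [4, 1, 0, 5, 2, 17, 6, 7, 8, 9, 14, 16, 12, 11, 10, 13, 3, 15]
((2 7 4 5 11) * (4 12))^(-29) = ((2 7 12 4 5 11))^(-29) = (2 7 12 4 5 11)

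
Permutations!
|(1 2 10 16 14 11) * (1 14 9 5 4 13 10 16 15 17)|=|(1 2 16 9 5 4 13 10 15 17)(11 14)|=10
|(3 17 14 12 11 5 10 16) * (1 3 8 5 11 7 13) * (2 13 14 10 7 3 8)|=|(1 8 5 7 14 12 3 17 10 16 2 13)|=12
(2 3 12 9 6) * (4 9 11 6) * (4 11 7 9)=(2 3 12 7 9 11 6)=[0, 1, 3, 12, 4, 5, 2, 9, 8, 11, 10, 6, 7]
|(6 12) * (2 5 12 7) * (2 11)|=6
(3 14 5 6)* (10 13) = (3 14 5 6)(10 13) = [0, 1, 2, 14, 4, 6, 3, 7, 8, 9, 13, 11, 12, 10, 5]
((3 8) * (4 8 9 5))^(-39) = ((3 9 5 4 8))^(-39) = (3 9 5 4 8)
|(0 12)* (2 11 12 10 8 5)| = |(0 10 8 5 2 11 12)| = 7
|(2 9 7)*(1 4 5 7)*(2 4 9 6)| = |(1 9)(2 6)(4 5 7)| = 6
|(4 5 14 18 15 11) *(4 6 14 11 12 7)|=9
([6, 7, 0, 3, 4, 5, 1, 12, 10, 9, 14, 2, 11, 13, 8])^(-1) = (0 2 11 12 7 1 6)(8 14 10)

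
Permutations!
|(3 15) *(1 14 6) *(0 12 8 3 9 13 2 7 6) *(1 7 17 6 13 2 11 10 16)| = 16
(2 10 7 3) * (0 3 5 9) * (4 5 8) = (0 3 2 10 7 8 4 5 9) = [3, 1, 10, 2, 5, 9, 6, 8, 4, 0, 7]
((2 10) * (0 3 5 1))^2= ((0 3 5 1)(2 10))^2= (10)(0 5)(1 3)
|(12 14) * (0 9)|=2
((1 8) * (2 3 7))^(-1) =((1 8)(2 3 7))^(-1) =(1 8)(2 7 3)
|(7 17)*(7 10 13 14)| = 5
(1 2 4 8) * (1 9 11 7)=(1 2 4 8 9 11 7)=[0, 2, 4, 3, 8, 5, 6, 1, 9, 11, 10, 7]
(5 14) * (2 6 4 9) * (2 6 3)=(2 3)(4 9 6)(5 14)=[0, 1, 3, 2, 9, 14, 4, 7, 8, 6, 10, 11, 12, 13, 5]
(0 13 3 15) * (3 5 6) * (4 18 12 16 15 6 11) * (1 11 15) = (0 13 5 15)(1 11 4 18 12 16)(3 6) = [13, 11, 2, 6, 18, 15, 3, 7, 8, 9, 10, 4, 16, 5, 14, 0, 1, 17, 12]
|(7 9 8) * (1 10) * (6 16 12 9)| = 6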